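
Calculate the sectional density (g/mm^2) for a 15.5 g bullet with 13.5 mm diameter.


SD = m/d^2 = 15.5/13.5^2 = 0.08505 g/mm^2

0.08505 g/mm^2


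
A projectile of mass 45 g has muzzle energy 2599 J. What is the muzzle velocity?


v = sqrt(2*E/m) = sqrt(2*2599/0.045) = 339.9 m/s

339.9 m/s


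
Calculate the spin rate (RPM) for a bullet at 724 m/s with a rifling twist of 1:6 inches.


twist_m = 6*0.0254 = 0.1524 m
spin = v/twist = 724/0.1524 = 4750.656 rev/s
RPM = spin*60 = 4750.656*60 ≈ 285039 RPM

285039 RPM


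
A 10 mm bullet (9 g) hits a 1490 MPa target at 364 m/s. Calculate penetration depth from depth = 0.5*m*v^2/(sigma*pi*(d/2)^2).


A = pi*(d/2)^2 = pi*(10/2)^2 = 78.5398 mm^2
E = 0.5*m*v^2 = 0.5*0.009*364^2 = 596.232 J
depth = E/(sigma*A) = 596.232 J / (1490 MPa * 78.5398 mm^2) = 596.232/(1490 * 78.5398) m = 0.00509494 m ≈ 5.095 mm

5.095 mm


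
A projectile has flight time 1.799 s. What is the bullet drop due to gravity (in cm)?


drop = 0.5*g*t^2 = 0.5*9.81*1.799^2 = 15.8745 m ≈ 1587 cm

1587 cm


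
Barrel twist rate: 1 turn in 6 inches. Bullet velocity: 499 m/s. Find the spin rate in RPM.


twist_m = 6*0.0254 = 0.1524 m
spin = v/twist = 499/0.1524 = 3274.278 rev/s
RPM = spin*60 = 3274.278*60 ≈ 196457 RPM

196457 RPM


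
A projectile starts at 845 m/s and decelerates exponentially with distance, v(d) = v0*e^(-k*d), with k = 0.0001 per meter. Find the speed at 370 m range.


v = v0*exp(-k*d) = 845*exp(-0.0001*370) = 814.3 m/s

814.3 m/s


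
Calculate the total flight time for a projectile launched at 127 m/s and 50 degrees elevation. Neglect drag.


T = 2*v0*sin(theta)/g = 2*127*sin(50°)/9.81 = 19.83 s

19.83 s


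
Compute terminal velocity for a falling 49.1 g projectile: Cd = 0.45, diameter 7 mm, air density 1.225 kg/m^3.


A = pi*(d/2)^2 = pi*(7/2000)^2 = 3.84845e-05 m^2
vt = sqrt(2mg/(Cd*rho*A)) = sqrt(2*0.0491*9.81/(0.45 * 1.225 * 3.84845e-05)) = 213.1 m/s

213.1 m/s


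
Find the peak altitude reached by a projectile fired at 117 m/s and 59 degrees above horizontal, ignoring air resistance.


H = (v0*sin(theta))^2 / (2g) = (117*sin(59°))^2 / (2*9.81) = 512.6 m

512.6 m


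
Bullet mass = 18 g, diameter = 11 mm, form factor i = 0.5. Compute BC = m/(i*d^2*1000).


BC = m/(i*d^2*1000) = 18/(0.5 * 11^2 * 1000) = 0.0002975

0.0002975


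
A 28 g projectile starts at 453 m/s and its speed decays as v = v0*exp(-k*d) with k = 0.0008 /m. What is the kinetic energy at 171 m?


v = v0*exp(-k*d) = 453*exp(-0.0008*171) = 395.082 m/s
E = 0.5*m*v^2 = 0.5*0.028*395.082^2 = 2185 J

2185 J


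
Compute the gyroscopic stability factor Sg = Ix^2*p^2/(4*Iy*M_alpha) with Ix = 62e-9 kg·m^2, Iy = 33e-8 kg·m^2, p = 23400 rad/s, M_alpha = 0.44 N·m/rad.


Sg = Ix^2 * p^2 / (4 * Iy * M_alpha) = (62e-9)^2 * 23400^2 / (4 * 33e-8 * 0.44) = 3.624

3.624


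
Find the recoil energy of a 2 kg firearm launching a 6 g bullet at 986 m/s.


v_r = m_p*v_p/m_gun = 0.006*986/2 = 2.958 m/s, E_r = 0.5*m_gun*v_r^2 = 0.5*2*2.958^2 = 8.75 J

8.75 J


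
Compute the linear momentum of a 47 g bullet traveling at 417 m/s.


p = m*v = 0.047*417 = 19.6 kg·m/s

19.6 kg·m/s


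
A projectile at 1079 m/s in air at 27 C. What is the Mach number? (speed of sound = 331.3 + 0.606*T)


a = 331.3 + 0.606*(27) = 347.662 m/s
M = v/a = 1079/347.662 = 3.104

3.104


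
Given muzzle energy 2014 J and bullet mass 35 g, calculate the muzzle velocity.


v = sqrt(2*E/m) = sqrt(2*2014/0.035) = 339.2 m/s

339.2 m/s


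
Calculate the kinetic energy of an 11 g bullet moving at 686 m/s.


E = 0.5*m*v^2 = 0.5*0.011*686^2 = 2588 J

2588 J


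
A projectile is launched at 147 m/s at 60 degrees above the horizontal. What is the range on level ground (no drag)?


R = v0^2 * sin(2*theta) / g = 147^2 * sin(2*60°) / 9.81 = 1908 m

1908 m


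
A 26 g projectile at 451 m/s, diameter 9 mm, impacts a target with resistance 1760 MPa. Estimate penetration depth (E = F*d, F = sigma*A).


A = pi*(d/2)^2 = pi*(9/2)^2 = 63.6173 mm^2
E = 0.5*m*v^2 = 0.5*0.026*451^2 = 2644.21 J
depth = E/(sigma*A) = 2644.21 J / (1760 MPa * 63.6173 mm^2) = 2644.21/(1760 * 63.6173) m = 0.0236161 m ≈ 23.62 mm

23.62 mm


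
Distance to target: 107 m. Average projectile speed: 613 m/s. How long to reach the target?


t = d/v = 107/613 = 0.1746 s

0.1746 s


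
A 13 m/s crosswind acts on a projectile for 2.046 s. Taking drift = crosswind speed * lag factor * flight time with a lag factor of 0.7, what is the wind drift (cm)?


drift = v_wind * lag * t = 13 * 0.7 * 2.046 = 18.6186 m ≈ 1862 cm

1862 cm


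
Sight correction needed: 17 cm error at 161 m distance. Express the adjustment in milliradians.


1 mrad subtends 1 cm per 10 m of range, so adj = error_cm / (dist_m / 10) = 17 / (161/10) = 1.056 mrad

1.056 mrad


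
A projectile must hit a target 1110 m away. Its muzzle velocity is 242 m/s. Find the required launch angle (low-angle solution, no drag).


sin(2*theta) = R*g/v0^2 = 1110*9.81/242^2 = 0.185935, theta = arcsin(0.185935)/2 = 5.358°

5.358 degrees


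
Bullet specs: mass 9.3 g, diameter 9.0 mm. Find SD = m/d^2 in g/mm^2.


SD = m/d^2 = 9.3/9.0^2 = 0.1148 g/mm^2

0.1148 g/mm^2


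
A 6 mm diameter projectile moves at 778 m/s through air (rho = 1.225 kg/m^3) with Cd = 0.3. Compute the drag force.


A = pi*(d/2)^2 = pi*(6/2000)^2 = 2.82743e-05 m^2
Fd = 0.5*Cd*rho*A*v^2 = 0.5*0.3*1.225*2.82743e-05*778^2 = 3.145 N

3.145 N


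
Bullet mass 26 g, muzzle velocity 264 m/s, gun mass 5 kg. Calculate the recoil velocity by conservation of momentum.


v_recoil = m_p * v_p / m_gun = 0.026 * 264 / 5 = 1.373 m/s

1.373 m/s


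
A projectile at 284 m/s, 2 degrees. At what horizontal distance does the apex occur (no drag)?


R = v0^2*sin(2*theta)/g = 284^2*sin(2*2°)/9.81 = 573.525 m
apex_dist = R/2 = 573.525/2 = 286.8 m

286.8 m


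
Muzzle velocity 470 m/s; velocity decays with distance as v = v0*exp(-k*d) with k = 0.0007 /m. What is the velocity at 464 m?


v = v0*exp(-k*d) = 470*exp(-0.0007*464) = 339.7 m/s

339.7 m/s


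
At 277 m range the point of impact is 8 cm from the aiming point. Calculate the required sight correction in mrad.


1 mrad subtends 1 cm per 10 m of range, so adj = error_cm / (dist_m / 10) = 8 / (277/10) = 0.2888 mrad

0.2888 mrad


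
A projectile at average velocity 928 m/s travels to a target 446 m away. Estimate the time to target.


t = d/v = 446/928 = 0.4806 s

0.4806 s


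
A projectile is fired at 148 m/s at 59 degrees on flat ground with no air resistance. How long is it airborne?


T = 2*v0*sin(theta)/g = 2*148*sin(59°)/9.81 = 25.86 s

25.86 s


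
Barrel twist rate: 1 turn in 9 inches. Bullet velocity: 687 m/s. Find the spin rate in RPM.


twist_m = 9*0.0254 = 0.2286 m
spin = v/twist = 687/0.2286 = 3005.249 rev/s
RPM = spin*60 = 3005.249*60 ≈ 180315 RPM

180315 RPM


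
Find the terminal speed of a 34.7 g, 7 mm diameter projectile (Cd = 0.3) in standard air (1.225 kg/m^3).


A = pi*(d/2)^2 = pi*(7/2000)^2 = 3.84845e-05 m^2
vt = sqrt(2mg/(Cd*rho*A)) = sqrt(2*0.0347*9.81/(0.3 * 1.225 * 3.84845e-05)) = 219.4 m/s

219.4 m/s


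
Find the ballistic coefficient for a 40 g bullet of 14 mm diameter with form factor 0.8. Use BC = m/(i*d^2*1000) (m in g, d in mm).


BC = m/(i*d^2*1000) = 40/(0.8 * 14^2 * 1000) = 0.0002551

0.0002551


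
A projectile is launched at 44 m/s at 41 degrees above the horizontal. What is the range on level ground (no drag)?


R = v0^2 * sin(2*theta) / g = 44^2 * sin(2*41°) / 9.81 = 195.4 m

195.4 m


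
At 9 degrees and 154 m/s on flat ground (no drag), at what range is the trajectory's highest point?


R = v0^2*sin(2*theta)/g = 154^2*sin(2*9°)/9.81 = 747.059 m
apex_dist = R/2 = 747.059/2 = 373.5 m

373.5 m


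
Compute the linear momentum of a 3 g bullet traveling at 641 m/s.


p = m*v = 0.003*641 = 1.923 kg·m/s

1.923 kg·m/s


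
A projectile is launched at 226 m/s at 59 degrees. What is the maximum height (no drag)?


H = (v0*sin(theta))^2 / (2g) = (226*sin(59°))^2 / (2*9.81) = 1913 m

1913 m


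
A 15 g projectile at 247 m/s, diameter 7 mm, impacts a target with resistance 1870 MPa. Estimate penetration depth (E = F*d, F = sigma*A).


A = pi*(d/2)^2 = pi*(7/2)^2 = 38.4845 mm^2
E = 0.5*m*v^2 = 0.5*0.015*247^2 = 457.567 J
depth = E/(sigma*A) = 457.567 J / (1870 MPa * 38.4845 mm^2) = 457.567/(1870 * 38.4845) m = 0.0063581 m ≈ 6.358 mm

6.358 mm


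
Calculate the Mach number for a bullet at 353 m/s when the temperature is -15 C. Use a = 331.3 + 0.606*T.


a = 331.3 + 0.606*(-15) = 322.21 m/s
M = v/a = 353/322.21 = 1.096

1.096


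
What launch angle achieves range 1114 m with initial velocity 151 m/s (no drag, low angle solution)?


sin(2*theta) = R*g/v0^2 = 1114*9.81/151^2 = 0.479292, theta = arcsin(0.479292)/2 = 14.32°

14.32 degrees


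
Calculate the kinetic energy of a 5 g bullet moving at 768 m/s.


E = 0.5*m*v^2 = 0.5*0.005*768^2 = 1475 J

1475 J


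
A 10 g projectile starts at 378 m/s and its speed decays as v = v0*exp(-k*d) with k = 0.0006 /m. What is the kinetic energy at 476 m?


v = v0*exp(-k*d) = 378*exp(-0.0006*476) = 284.091 m/s
E = 0.5*m*v^2 = 0.5*0.01*284.091^2 = 403.5 J

403.5 J


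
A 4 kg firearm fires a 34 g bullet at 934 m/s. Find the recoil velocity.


v_recoil = m_p * v_p / m_gun = 0.034 * 934 / 4 = 7.939 m/s

7.939 m/s


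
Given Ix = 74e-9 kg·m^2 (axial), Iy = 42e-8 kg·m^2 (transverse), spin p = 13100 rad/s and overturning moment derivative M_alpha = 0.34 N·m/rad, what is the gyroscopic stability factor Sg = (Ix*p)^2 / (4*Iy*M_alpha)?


Sg = Ix^2 * p^2 / (4 * Iy * M_alpha) = (74e-9)^2 * 13100^2 / (4 * 42e-8 * 0.34) = 1.645

1.645


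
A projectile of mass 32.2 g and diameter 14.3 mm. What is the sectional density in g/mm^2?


SD = m/d^2 = 32.2/14.3^2 = 0.1575 g/mm^2

0.1575 g/mm^2


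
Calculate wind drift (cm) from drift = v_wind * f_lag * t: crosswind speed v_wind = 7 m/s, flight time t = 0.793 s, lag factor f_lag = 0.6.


drift = v_wind * lag * t = 7 * 0.6 * 0.793 = 3.3306 m ≈ 333.1 cm

333.1 cm


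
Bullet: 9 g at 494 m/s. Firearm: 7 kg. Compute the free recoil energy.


v_r = m_p*v_p/m_gun = 0.009*494/7 = 0.635143 m/s, E_r = 0.5*m_gun*v_r^2 = 0.5*7*0.635143^2 = 1.412 J

1.412 J


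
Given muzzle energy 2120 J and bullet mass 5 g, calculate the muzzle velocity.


v = sqrt(2*E/m) = sqrt(2*2120/0.005) = 920.9 m/s

920.9 m/s


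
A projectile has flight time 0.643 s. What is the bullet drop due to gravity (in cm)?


drop = 0.5*g*t^2 = 0.5*9.81*0.643^2 = 2.02797 m ≈ 202.8 cm

202.8 cm


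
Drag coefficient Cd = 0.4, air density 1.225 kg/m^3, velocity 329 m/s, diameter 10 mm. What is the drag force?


A = pi*(d/2)^2 = pi*(10/2000)^2 = 7.85398e-05 m^2
Fd = 0.5*Cd*rho*A*v^2 = 0.5*0.4*1.225*7.85398e-05*329^2 = 2.083 N

2.083 N


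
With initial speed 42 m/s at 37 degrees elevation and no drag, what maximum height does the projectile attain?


H = (v0*sin(theta))^2 / (2g) = (42*sin(37°))^2 / (2*9.81) = 32.56 m

32.56 m


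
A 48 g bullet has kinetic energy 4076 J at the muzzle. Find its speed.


v = sqrt(2*E/m) = sqrt(2*4076/0.048) = 412.1 m/s

412.1 m/s


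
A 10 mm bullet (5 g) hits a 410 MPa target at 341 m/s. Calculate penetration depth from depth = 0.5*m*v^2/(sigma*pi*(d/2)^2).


A = pi*(d/2)^2 = pi*(10/2)^2 = 78.5398 mm^2
E = 0.5*m*v^2 = 0.5*0.005*341^2 = 290.702 J
depth = E/(sigma*A) = 290.702 J / (410 MPa * 78.5398 mm^2) = 290.702/(410 * 78.5398) m = 0.00902766 m ≈ 9.028 mm

9.028 mm


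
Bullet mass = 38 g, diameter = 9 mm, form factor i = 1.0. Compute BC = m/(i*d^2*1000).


BC = m/(i*d^2*1000) = 38/(1.0 * 9^2 * 1000) = 0.0004691

0.0004691


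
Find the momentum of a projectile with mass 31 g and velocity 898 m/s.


p = m*v = 0.031*898 = 27.84 kg·m/s

27.84 kg·m/s


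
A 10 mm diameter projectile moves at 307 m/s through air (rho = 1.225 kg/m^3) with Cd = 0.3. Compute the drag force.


A = pi*(d/2)^2 = pi*(10/2000)^2 = 7.85398e-05 m^2
Fd = 0.5*Cd*rho*A*v^2 = 0.5*0.3*1.225*7.85398e-05*307^2 = 1.36 N

1.36 N


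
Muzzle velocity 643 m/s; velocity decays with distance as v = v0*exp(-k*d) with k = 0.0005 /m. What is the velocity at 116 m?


v = v0*exp(-k*d) = 643*exp(-0.0005*116) = 606.8 m/s

606.8 m/s


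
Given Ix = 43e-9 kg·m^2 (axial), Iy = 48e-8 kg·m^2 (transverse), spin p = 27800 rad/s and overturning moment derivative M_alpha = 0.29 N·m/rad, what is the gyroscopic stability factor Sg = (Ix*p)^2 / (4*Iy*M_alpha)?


Sg = Ix^2 * p^2 / (4 * Iy * M_alpha) = (43e-9)^2 * 27800^2 / (4 * 48e-8 * 0.29) = 2.566

2.566


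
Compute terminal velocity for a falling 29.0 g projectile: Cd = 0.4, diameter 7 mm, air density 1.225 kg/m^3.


A = pi*(d/2)^2 = pi*(7/2000)^2 = 3.84845e-05 m^2
vt = sqrt(2mg/(Cd*rho*A)) = sqrt(2*0.029*9.81/(0.4 * 1.225 * 3.84845e-05)) = 173.7 m/s

173.7 m/s


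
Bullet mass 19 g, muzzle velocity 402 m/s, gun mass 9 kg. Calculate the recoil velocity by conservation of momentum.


v_recoil = m_p * v_p / m_gun = 0.019 * 402 / 9 = 0.8487 m/s

0.8487 m/s


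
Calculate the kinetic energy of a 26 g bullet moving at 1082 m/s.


E = 0.5*m*v^2 = 0.5*0.026*1082^2 = 15219 J

15219 J


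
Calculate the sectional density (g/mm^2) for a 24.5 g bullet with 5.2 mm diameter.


SD = m/d^2 = 24.5/5.2^2 = 0.9061 g/mm^2

0.9061 g/mm^2


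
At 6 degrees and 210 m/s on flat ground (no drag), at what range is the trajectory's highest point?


R = v0^2*sin(2*theta)/g = 210^2*sin(2*6°)/9.81 = 934.649 m
apex_dist = R/2 = 934.649/2 = 467.3 m

467.3 m


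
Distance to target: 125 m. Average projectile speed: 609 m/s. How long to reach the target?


t = d/v = 125/609 = 0.2053 s

0.2053 s


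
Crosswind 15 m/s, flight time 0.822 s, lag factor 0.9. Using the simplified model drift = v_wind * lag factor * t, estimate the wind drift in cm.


drift = v_wind * lag * t = 15 * 0.9 * 0.822 = 11.097 m ≈ 1110 cm

1110 cm


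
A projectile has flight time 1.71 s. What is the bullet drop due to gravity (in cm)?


drop = 0.5*g*t^2 = 0.5*9.81*1.71^2 = 14.3427 m ≈ 1434 cm

1434 cm


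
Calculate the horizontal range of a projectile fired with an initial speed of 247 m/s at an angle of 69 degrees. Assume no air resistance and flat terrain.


R = v0^2 * sin(2*theta) / g = 247^2 * sin(2*69°) / 9.81 = 4161 m

4161 m


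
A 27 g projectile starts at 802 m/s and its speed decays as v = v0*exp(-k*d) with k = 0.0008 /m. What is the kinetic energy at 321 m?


v = v0*exp(-k*d) = 802*exp(-0.0008*321) = 620.365 m/s
E = 0.5*m*v^2 = 0.5*0.027*620.365^2 = 5196 J

5196 J


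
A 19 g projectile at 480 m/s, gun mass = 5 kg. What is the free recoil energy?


v_r = m_p*v_p/m_gun = 0.019*480/5 = 1.824 m/s, E_r = 0.5*m_gun*v_r^2 = 0.5*5*1.824^2 = 8.317 J

8.317 J


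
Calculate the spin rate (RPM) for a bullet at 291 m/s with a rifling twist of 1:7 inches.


twist_m = 7*0.0254 = 0.1778 m
spin = v/twist = 291/0.1778 = 1636.67 rev/s
RPM = spin*60 = 1636.67*60 ≈ 98200 RPM

98200 RPM


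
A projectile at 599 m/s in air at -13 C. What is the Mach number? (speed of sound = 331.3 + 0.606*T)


a = 331.3 + 0.606*(-13) = 323.422 m/s
M = v/a = 599/323.422 = 1.852

1.852


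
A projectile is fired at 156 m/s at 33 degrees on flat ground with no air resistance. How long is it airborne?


T = 2*v0*sin(theta)/g = 2*156*sin(33°)/9.81 = 17.32 s

17.32 s


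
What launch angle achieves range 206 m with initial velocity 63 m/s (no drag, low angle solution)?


sin(2*theta) = R*g/v0^2 = 206*9.81/63^2 = 0.509161, theta = arcsin(0.509161)/2 = 15.3°

15.3 degrees


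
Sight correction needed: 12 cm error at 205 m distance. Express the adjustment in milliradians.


1 mrad subtends 1 cm per 10 m of range, so adj = error_cm / (dist_m / 10) = 12 / (205/10) = 0.5854 mrad

0.5854 mrad


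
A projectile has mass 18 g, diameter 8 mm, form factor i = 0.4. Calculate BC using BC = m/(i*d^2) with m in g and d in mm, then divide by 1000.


BC = m/(i*d^2*1000) = 18/(0.4 * 8^2 * 1000) = 0.0007031

0.0007031


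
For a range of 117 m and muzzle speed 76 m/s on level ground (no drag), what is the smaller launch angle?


sin(2*theta) = R*g/v0^2 = 117*9.81/76^2 = 0.198714, theta = arcsin(0.198714)/2 = 5.731°

5.731 degrees


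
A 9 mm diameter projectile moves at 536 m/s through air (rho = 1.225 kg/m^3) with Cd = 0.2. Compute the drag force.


A = pi*(d/2)^2 = pi*(9/2000)^2 = 6.36173e-05 m^2
Fd = 0.5*Cd*rho*A*v^2 = 0.5*0.2*1.225*6.36173e-05*536^2 = 2.239 N

2.239 N


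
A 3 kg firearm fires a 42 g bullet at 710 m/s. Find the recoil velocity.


v_recoil = m_p * v_p / m_gun = 0.042 * 710 / 3 = 9.94 m/s

9.94 m/s


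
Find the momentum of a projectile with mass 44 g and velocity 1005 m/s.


p = m*v = 0.044*1005 = 44.22 kg·m/s

44.22 kg·m/s


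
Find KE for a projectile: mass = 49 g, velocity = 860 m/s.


E = 0.5*m*v^2 = 0.5*0.049*860^2 = 18120 J

18120 J


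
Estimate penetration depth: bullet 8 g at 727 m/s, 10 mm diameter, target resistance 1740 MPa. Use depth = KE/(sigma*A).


A = pi*(d/2)^2 = pi*(10/2)^2 = 78.5398 mm^2
E = 0.5*m*v^2 = 0.5*0.008*727^2 = 2114.12 J
depth = E/(sigma*A) = 2114.12 J / (1740 MPa * 78.5398 mm^2) = 2114.12/(1740 * 78.5398) m = 0.01547 m ≈ 15.47 mm

15.47 mm


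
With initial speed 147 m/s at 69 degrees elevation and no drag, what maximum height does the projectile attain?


H = (v0*sin(theta))^2 / (2g) = (147*sin(69°))^2 / (2*9.81) = 959.9 m

959.9 m


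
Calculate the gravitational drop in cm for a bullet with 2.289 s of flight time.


drop = 0.5*g*t^2 = 0.5*9.81*2.289^2 = 25.6999 m ≈ 2570 cm

2570 cm


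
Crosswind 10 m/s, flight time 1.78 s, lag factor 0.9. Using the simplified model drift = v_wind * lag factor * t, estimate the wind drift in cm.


drift = v_wind * lag * t = 10 * 0.9 * 1.78 = 16.02 m ≈ 1602 cm

1602 cm


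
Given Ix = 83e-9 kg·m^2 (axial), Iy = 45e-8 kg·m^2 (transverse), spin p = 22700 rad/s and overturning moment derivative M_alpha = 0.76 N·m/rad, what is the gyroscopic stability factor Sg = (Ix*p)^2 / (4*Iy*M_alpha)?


Sg = Ix^2 * p^2 / (4 * Iy * M_alpha) = (83e-9)^2 * 22700^2 / (4 * 45e-8 * 0.76) = 2.595

2.595


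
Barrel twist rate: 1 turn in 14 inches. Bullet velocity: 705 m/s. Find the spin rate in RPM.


twist_m = 14*0.0254 = 0.3556 m
spin = v/twist = 705/0.3556 = 1982.565 rev/s
RPM = spin*60 = 1982.565*60 ≈ 118954 RPM

118954 RPM


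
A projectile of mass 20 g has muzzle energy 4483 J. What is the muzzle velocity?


v = sqrt(2*E/m) = sqrt(2*4483/0.02) = 669.6 m/s

669.6 m/s


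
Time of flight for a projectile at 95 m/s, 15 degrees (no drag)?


T = 2*v0*sin(theta)/g = 2*95*sin(15°)/9.81 = 5.013 s

5.013 s


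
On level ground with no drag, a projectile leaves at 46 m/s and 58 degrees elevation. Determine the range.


R = v0^2 * sin(2*theta) / g = 46^2 * sin(2*58°) / 9.81 = 193.9 m

193.9 m


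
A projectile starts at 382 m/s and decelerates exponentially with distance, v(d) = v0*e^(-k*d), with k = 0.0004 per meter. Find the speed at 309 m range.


v = v0*exp(-k*d) = 382*exp(-0.0004*309) = 337.6 m/s

337.6 m/s


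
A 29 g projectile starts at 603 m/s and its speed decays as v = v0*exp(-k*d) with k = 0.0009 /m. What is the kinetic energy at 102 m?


v = v0*exp(-k*d) = 603*exp(-0.0009*102) = 550.109 m/s
E = 0.5*m*v^2 = 0.5*0.029*550.109^2 = 4388 J

4388 J


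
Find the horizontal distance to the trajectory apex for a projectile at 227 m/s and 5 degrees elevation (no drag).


R = v0^2*sin(2*theta)/g = 227^2*sin(2*5°)/9.81 = 912.122 m
apex_dist = R/2 = 912.122/2 = 456.1 m

456.1 m


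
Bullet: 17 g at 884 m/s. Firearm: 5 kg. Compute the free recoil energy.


v_r = m_p*v_p/m_gun = 0.017*884/5 = 3.0056 m/s, E_r = 0.5*m_gun*v_r^2 = 0.5*5*3.0056^2 = 22.58 J

22.58 J


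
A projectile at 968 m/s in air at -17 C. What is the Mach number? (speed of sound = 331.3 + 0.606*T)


a = 331.3 + 0.606*(-17) = 320.998 m/s
M = v/a = 968/320.998 = 3.016

3.016


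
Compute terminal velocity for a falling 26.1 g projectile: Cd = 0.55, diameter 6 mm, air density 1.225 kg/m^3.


A = pi*(d/2)^2 = pi*(6/2000)^2 = 2.82743e-05 m^2
vt = sqrt(2mg/(Cd*rho*A)) = sqrt(2*0.0261*9.81/(0.55 * 1.225 * 2.82743e-05)) = 164 m/s

164 m/s


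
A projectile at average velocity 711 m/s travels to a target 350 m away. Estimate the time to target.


t = d/v = 350/711 = 0.4923 s

0.4923 s


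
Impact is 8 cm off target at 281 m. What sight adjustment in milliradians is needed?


1 mrad subtends 1 cm per 10 m of range, so adj = error_cm / (dist_m / 10) = 8 / (281/10) = 0.2847 mrad

0.2847 mrad


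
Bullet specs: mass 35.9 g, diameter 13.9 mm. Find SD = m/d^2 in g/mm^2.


SD = m/d^2 = 35.9/13.9^2 = 0.1858 g/mm^2

0.1858 g/mm^2


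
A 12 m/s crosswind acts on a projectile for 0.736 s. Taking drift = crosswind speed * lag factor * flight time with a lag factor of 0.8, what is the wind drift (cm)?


drift = v_wind * lag * t = 12 * 0.8 * 0.736 = 7.0656 m ≈ 706.6 cm

706.6 cm


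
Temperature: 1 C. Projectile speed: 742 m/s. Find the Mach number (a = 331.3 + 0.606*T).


a = 331.3 + 0.606*(1) = 331.906 m/s
M = v/a = 742/331.906 = 2.236

2.236


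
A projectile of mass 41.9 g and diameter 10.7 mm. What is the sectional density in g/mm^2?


SD = m/d^2 = 41.9/10.7^2 = 0.366 g/mm^2

0.366 g/mm^2


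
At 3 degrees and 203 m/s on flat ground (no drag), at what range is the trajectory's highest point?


R = v0^2*sin(2*theta)/g = 203^2*sin(2*3°)/9.81 = 439.094 m
apex_dist = R/2 = 439.094/2 = 219.5 m

219.5 m


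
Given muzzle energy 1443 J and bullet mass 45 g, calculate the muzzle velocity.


v = sqrt(2*E/m) = sqrt(2*1443/0.045) = 253.2 m/s

253.2 m/s


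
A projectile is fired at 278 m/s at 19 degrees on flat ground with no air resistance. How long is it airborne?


T = 2*v0*sin(theta)/g = 2*278*sin(19°)/9.81 = 18.45 s

18.45 s


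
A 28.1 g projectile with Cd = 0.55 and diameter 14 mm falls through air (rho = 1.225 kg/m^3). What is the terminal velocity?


A = pi*(d/2)^2 = pi*(14/2000)^2 = 1.53938e-04 m^2
vt = sqrt(2mg/(Cd*rho*A)) = sqrt(2*0.0281*9.81/(0.55 * 1.225 * 1.53938e-04)) = 72.91 m/s

72.91 m/s


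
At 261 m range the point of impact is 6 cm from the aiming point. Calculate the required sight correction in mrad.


1 mrad subtends 1 cm per 10 m of range, so adj = error_cm / (dist_m / 10) = 6 / (261/10) = 0.2299 mrad

0.2299 mrad


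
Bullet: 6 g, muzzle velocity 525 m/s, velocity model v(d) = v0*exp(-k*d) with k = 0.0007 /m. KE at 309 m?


v = v0*exp(-k*d) = 525*exp(-0.0007*309) = 422.884 m/s
E = 0.5*m*v^2 = 0.5*0.006*422.884^2 = 536.5 J

536.5 J


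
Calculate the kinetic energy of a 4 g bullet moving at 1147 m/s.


E = 0.5*m*v^2 = 0.5*0.004*1147^2 = 2631 J

2631 J


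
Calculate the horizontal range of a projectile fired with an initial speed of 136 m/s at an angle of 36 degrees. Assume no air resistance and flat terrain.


R = v0^2 * sin(2*theta) / g = 136^2 * sin(2*36°) / 9.81 = 1793 m

1793 m


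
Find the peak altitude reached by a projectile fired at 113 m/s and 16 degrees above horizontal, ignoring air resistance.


H = (v0*sin(theta))^2 / (2g) = (113*sin(16°))^2 / (2*9.81) = 49.45 m

49.45 m


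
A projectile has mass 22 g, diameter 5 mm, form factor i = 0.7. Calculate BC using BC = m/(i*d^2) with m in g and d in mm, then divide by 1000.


BC = m/(i*d^2*1000) = 22/(0.7 * 5^2 * 1000) = 0.001257

0.001257


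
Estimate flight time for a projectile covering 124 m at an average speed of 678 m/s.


t = d/v = 124/678 = 0.1829 s

0.1829 s


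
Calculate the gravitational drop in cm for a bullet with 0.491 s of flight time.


drop = 0.5*g*t^2 = 0.5*9.81*0.491^2 = 1.1825 m ≈ 118.3 cm

118.3 cm


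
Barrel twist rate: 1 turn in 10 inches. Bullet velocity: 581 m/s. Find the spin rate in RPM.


twist_m = 10*0.0254 = 0.254 m
spin = v/twist = 581/0.254 = 2287.402 rev/s
RPM = spin*60 = 2287.402*60 ≈ 137244 RPM

137244 RPM


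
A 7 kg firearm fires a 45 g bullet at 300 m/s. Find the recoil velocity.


v_recoil = m_p * v_p / m_gun = 0.045 * 300 / 7 = 1.929 m/s

1.929 m/s


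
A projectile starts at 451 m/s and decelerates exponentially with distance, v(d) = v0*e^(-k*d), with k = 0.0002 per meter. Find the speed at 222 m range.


v = v0*exp(-k*d) = 451*exp(-0.0002*222) = 431.4 m/s

431.4 m/s


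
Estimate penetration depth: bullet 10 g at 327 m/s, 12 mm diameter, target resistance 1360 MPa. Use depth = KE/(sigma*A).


A = pi*(d/2)^2 = pi*(12/2)^2 = 113.097 mm^2
E = 0.5*m*v^2 = 0.5*0.01*327^2 = 534.645 J
depth = E/(sigma*A) = 534.645 J / (1360 MPa * 113.097 mm^2) = 534.645/(1360 * 113.097) m = 0.00347596 m ≈ 3.476 mm

3.476 mm


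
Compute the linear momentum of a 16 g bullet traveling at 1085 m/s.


p = m*v = 0.016*1085 = 17.36 kg·m/s

17.36 kg·m/s


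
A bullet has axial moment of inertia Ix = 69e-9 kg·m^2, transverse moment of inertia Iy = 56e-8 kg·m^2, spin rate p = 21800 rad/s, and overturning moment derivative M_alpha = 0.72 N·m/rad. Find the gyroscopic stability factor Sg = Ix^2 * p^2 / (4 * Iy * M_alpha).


Sg = Ix^2 * p^2 / (4 * Iy * M_alpha) = (69e-9)^2 * 21800^2 / (4 * 56e-8 * 0.72) = 1.403

1.403


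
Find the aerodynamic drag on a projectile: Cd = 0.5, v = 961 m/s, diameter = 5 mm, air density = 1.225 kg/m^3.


A = pi*(d/2)^2 = pi*(5/2000)^2 = 1.96350e-05 m^2
Fd = 0.5*Cd*rho*A*v^2 = 0.5*0.5*1.225*1.96350e-05*961^2 = 5.553 N

5.553 N


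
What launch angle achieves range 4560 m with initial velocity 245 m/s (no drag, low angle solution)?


sin(2*theta) = R*g/v0^2 = 4560*9.81/245^2 = 0.745249, theta = arcsin(0.745249)/2 = 24.09°

24.09 degrees


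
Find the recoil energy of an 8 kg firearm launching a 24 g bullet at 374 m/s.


v_r = m_p*v_p/m_gun = 0.024*374/8 = 1.122 m/s, E_r = 0.5*m_gun*v_r^2 = 0.5*8*1.122^2 = 5.036 J

5.036 J


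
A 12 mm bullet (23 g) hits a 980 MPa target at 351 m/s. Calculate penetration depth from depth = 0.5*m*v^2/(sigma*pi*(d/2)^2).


A = pi*(d/2)^2 = pi*(12/2)^2 = 113.097 mm^2
E = 0.5*m*v^2 = 0.5*0.023*351^2 = 1416.81 J
depth = E/(sigma*A) = 1416.81 J / (980 MPa * 113.097 mm^2) = 1416.81/(980 * 113.097) m = 0.012783 m ≈ 12.78 mm

12.78 mm


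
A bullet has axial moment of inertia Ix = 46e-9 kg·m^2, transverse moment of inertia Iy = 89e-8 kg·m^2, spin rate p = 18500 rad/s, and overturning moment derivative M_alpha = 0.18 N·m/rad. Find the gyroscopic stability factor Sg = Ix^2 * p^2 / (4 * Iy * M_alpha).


Sg = Ix^2 * p^2 / (4 * Iy * M_alpha) = (46e-9)^2 * 18500^2 / (4 * 89e-8 * 0.18) = 1.13

1.13


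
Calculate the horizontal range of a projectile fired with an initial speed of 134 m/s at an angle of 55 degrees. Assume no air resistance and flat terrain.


R = v0^2 * sin(2*theta) / g = 134^2 * sin(2*55°) / 9.81 = 1720 m

1720 m


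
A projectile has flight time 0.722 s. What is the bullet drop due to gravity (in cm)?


drop = 0.5*g*t^2 = 0.5*9.81*0.722^2 = 2.5569 m ≈ 255.7 cm

255.7 cm


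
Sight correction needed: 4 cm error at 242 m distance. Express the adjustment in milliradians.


1 mrad subtends 1 cm per 10 m of range, so adj = error_cm / (dist_m / 10) = 4 / (242/10) = 0.1653 mrad

0.1653 mrad


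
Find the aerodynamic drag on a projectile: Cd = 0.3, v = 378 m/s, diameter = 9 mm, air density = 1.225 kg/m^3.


A = pi*(d/2)^2 = pi*(9/2000)^2 = 6.36173e-05 m^2
Fd = 0.5*Cd*rho*A*v^2 = 0.5*0.3*1.225*6.36173e-05*378^2 = 1.67 N

1.67 N


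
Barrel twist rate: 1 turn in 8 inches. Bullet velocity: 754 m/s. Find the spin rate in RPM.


twist_m = 8*0.0254 = 0.2032 m
spin = v/twist = 754/0.2032 = 3710.63 rev/s
RPM = spin*60 = 3710.63*60 ≈ 222638 RPM

222638 RPM


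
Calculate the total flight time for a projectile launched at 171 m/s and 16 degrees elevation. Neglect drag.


T = 2*v0*sin(theta)/g = 2*171*sin(16°)/9.81 = 9.609 s

9.609 s


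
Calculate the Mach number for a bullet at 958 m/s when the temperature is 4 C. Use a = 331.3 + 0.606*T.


a = 331.3 + 0.606*(4) = 333.724 m/s
M = v/a = 958/333.724 = 2.871

2.871


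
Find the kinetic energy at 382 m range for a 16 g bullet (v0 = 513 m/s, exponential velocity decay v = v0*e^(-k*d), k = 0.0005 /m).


v = v0*exp(-k*d) = 513*exp(-0.0005*382) = 423.806 m/s
E = 0.5*m*v^2 = 0.5*0.016*423.806^2 = 1437 J

1437 J


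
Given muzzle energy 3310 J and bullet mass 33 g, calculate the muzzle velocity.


v = sqrt(2*E/m) = sqrt(2*3310/0.033) = 447.9 m/s

447.9 m/s


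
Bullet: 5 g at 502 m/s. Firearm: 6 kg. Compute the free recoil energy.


v_r = m_p*v_p/m_gun = 0.005*502/6 = 0.418333 m/s, E_r = 0.5*m_gun*v_r^2 = 0.5*6*0.418333^2 = 0.525 J

0.525 J


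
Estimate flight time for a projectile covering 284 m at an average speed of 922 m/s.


t = d/v = 284/922 = 0.308 s

0.308 s


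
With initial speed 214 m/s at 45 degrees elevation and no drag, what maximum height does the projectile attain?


H = (v0*sin(theta))^2 / (2g) = (214*sin(45°))^2 / (2*9.81) = 1167 m

1167 m


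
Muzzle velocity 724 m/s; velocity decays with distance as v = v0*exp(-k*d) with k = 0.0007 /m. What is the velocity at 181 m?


v = v0*exp(-k*d) = 724*exp(-0.0007*181) = 637.8 m/s

637.8 m/s


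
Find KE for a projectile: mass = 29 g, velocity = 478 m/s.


E = 0.5*m*v^2 = 0.5*0.029*478^2 = 3313 J

3313 J


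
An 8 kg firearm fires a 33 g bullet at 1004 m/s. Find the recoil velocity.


v_recoil = m_p * v_p / m_gun = 0.033 * 1004 / 8 = 4.142 m/s

4.142 m/s


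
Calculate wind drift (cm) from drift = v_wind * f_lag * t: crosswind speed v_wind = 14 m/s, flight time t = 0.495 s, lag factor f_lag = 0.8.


drift = v_wind * lag * t = 14 * 0.8 * 0.495 = 5.544 m ≈ 554.4 cm

554.4 cm


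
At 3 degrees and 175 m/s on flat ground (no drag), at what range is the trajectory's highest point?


R = v0^2*sin(2*theta)/g = 175^2*sin(2*3°)/9.81 = 326.318 m
apex_dist = R/2 = 326.318/2 = 163.2 m

163.2 m


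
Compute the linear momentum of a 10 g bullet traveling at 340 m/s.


p = m*v = 0.01*340 = 3.4 kg·m/s

3.4 kg·m/s


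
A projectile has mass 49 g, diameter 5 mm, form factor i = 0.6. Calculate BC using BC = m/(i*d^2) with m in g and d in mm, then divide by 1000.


BC = m/(i*d^2*1000) = 49/(0.6 * 5^2 * 1000) = 0.003267

0.003267


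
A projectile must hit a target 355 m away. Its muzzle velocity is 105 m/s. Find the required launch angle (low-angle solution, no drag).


sin(2*theta) = R*g/v0^2 = 355*9.81/105^2 = 0.315878, theta = arcsin(0.315878)/2 = 9.207°

9.207 degrees


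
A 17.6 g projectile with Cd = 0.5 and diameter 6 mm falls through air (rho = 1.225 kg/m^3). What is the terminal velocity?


A = pi*(d/2)^2 = pi*(6/2000)^2 = 2.82743e-05 m^2
vt = sqrt(2mg/(Cd*rho*A)) = sqrt(2*0.0176*9.81/(0.5 * 1.225 * 2.82743e-05)) = 141.2 m/s

141.2 m/s


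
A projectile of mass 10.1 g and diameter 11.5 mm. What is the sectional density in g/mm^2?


SD = m/d^2 = 10.1/11.5^2 = 0.07637 g/mm^2

0.07637 g/mm^2


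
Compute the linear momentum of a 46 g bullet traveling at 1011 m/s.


p = m*v = 0.046*1011 = 46.51 kg·m/s

46.51 kg·m/s


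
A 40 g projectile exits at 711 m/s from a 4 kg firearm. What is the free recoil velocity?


v_recoil = m_p * v_p / m_gun = 0.04 * 711 / 4 = 7.11 m/s

7.11 m/s


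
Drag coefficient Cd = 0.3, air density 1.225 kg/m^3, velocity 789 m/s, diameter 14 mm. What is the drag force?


A = pi*(d/2)^2 = pi*(14/2000)^2 = 1.53938e-04 m^2
Fd = 0.5*Cd*rho*A*v^2 = 0.5*0.3*1.225*1.53938e-04*789^2 = 17.61 N

17.61 N


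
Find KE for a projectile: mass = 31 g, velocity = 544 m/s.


E = 0.5*m*v^2 = 0.5*0.031*544^2 = 4587 J

4587 J


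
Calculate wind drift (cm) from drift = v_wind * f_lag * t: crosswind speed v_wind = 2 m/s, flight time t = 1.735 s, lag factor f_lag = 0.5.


drift = v_wind * lag * t = 2 * 0.5 * 1.735 = 1.735 m ≈ 173.5 cm

173.5 cm


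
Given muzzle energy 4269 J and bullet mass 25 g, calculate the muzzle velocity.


v = sqrt(2*E/m) = sqrt(2*4269/0.025) = 584.4 m/s

584.4 m/s


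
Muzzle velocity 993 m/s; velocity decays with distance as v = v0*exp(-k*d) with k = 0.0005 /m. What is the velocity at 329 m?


v = v0*exp(-k*d) = 993*exp(-0.0005*329) = 842.4 m/s

842.4 m/s


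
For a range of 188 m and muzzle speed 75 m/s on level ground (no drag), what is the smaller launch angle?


sin(2*theta) = R*g/v0^2 = 188*9.81/75^2 = 0.327872, theta = arcsin(0.327872)/2 = 9.57°

9.57 degrees


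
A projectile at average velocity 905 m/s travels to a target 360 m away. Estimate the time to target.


t = d/v = 360/905 = 0.3978 s

0.3978 s


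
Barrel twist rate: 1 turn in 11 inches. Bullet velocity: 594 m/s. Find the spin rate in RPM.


twist_m = 11*0.0254 = 0.2794 m
spin = v/twist = 594/0.2794 = 2125.984 rev/s
RPM = spin*60 = 2125.984*60 ≈ 127559 RPM

127559 RPM


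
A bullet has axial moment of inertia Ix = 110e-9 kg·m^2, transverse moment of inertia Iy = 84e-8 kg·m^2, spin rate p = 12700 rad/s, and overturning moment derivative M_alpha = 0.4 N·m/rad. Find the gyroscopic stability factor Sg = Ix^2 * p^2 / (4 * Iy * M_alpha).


Sg = Ix^2 * p^2 / (4 * Iy * M_alpha) = (110e-9)^2 * 12700^2 / (4 * 84e-8 * 0.4) = 1.452

1.452


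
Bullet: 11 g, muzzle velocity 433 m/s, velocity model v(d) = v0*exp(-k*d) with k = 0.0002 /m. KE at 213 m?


v = v0*exp(-k*d) = 433*exp(-0.0002*213) = 414.942 m/s
E = 0.5*m*v^2 = 0.5*0.011*414.942^2 = 947 J

947 J


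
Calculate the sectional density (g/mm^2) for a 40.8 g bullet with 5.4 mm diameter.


SD = m/d^2 = 40.8/5.4^2 = 1.399 g/mm^2

1.399 g/mm^2


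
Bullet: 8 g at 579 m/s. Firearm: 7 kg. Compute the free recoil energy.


v_r = m_p*v_p/m_gun = 0.008*579/7 = 0.661714 m/s, E_r = 0.5*m_gun*v_r^2 = 0.5*7*0.661714^2 = 1.533 J

1.533 J


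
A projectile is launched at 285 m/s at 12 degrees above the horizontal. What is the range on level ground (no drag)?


R = v0^2 * sin(2*theta) / g = 285^2 * sin(2*12°) / 9.81 = 3368 m

3368 m


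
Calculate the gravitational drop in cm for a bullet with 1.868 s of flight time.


drop = 0.5*g*t^2 = 0.5*9.81*1.868^2 = 17.1156 m ≈ 1712 cm

1712 cm


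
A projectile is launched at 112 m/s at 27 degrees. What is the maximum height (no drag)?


H = (v0*sin(theta))^2 / (2g) = (112*sin(27°))^2 / (2*9.81) = 131.8 m

131.8 m


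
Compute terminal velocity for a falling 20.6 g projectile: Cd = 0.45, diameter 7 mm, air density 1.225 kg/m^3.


A = pi*(d/2)^2 = pi*(7/2000)^2 = 3.84845e-05 m^2
vt = sqrt(2mg/(Cd*rho*A)) = sqrt(2*0.0206*9.81/(0.45 * 1.225 * 3.84845e-05)) = 138 m/s

138 m/s


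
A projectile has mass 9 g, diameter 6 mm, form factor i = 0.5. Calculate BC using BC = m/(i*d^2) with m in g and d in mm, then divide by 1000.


BC = m/(i*d^2*1000) = 9/(0.5 * 6^2 * 1000) = 0.0005

0.0005


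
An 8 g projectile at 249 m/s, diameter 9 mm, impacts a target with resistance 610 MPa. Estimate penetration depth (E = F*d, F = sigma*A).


A = pi*(d/2)^2 = pi*(9/2)^2 = 63.6173 mm^2
E = 0.5*m*v^2 = 0.5*0.008*249^2 = 248.004 J
depth = E/(sigma*A) = 248.004 J / (610 MPa * 63.6173 mm^2) = 248.004/(610 * 63.6173) m = 0.00639078 m ≈ 6.391 mm

6.391 mm


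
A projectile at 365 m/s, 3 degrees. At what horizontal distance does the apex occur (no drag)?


R = v0^2*sin(2*theta)/g = 365^2*sin(2*3°)/9.81 = 1419.55 m
apex_dist = R/2 = 1419.55/2 = 709.8 m

709.8 m


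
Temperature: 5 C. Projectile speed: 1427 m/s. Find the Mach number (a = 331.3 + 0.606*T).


a = 331.3 + 0.606*(5) = 334.33 m/s
M = v/a = 1427/334.33 = 4.268

4.268


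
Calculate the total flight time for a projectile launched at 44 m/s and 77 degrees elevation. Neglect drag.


T = 2*v0*sin(theta)/g = 2*44*sin(77°)/9.81 = 8.741 s

8.741 s


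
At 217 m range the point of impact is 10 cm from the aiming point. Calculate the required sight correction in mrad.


1 mrad subtends 1 cm per 10 m of range, so adj = error_cm / (dist_m / 10) = 10 / (217/10) = 0.4608 mrad

0.4608 mrad


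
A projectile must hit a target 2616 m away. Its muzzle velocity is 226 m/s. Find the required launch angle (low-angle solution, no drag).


sin(2*theta) = R*g/v0^2 = 2616*9.81/226^2 = 0.502447, theta = arcsin(0.502447)/2 = 15.08°

15.08 degrees


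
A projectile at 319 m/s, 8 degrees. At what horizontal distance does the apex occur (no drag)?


R = v0^2*sin(2*theta)/g = 319^2*sin(2*8°)/9.81 = 2859.24 m
apex_dist = R/2 = 2859.24/2 = 1430 m

1430 m


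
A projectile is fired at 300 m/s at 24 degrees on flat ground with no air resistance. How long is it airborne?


T = 2*v0*sin(theta)/g = 2*300*sin(24°)/9.81 = 24.88 s

24.88 s


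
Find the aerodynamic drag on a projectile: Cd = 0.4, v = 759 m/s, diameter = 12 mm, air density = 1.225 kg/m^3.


A = pi*(d/2)^2 = pi*(12/2000)^2 = 1.13097e-04 m^2
Fd = 0.5*Cd*rho*A*v^2 = 0.5*0.4*1.225*1.13097e-04*759^2 = 15.96 N

15.96 N


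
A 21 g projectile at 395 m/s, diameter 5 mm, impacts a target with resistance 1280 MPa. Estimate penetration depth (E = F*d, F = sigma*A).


A = pi*(d/2)^2 = pi*(5/2)^2 = 19.635 mm^2
E = 0.5*m*v^2 = 0.5*0.021*395^2 = 1638.26 J
depth = E/(sigma*A) = 1638.26 J / (1280 MPa * 19.635 mm^2) = 1638.26/(1280 * 19.635) m = 0.0651844 m ≈ 65.18 mm

65.18 mm


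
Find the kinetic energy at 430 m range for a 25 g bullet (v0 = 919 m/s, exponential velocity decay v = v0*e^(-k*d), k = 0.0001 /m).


v = v0*exp(-k*d) = 919*exp(-0.0001*430) = 880.321 m/s
E = 0.5*m*v^2 = 0.5*0.025*880.321^2 = 9687 J

9687 J


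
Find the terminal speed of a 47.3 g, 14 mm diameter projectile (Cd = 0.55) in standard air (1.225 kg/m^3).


A = pi*(d/2)^2 = pi*(14/2000)^2 = 1.53938e-04 m^2
vt = sqrt(2mg/(Cd*rho*A)) = sqrt(2*0.0473*9.81/(0.55 * 1.225 * 1.53938e-04)) = 94.59 m/s

94.59 m/s


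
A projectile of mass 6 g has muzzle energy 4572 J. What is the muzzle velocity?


v = sqrt(2*E/m) = sqrt(2*4572/0.006) = 1235 m/s

1235 m/s


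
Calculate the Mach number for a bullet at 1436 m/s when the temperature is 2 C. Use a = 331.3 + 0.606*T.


a = 331.3 + 0.606*(2) = 332.512 m/s
M = v/a = 1436/332.512 = 4.319

4.319


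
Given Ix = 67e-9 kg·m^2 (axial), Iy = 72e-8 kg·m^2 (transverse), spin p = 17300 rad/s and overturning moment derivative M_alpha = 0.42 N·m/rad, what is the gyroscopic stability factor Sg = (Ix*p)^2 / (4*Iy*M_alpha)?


Sg = Ix^2 * p^2 / (4 * Iy * M_alpha) = (67e-9)^2 * 17300^2 / (4 * 72e-8 * 0.42) = 1.111

1.111


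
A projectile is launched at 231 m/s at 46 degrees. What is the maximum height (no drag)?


H = (v0*sin(theta))^2 / (2g) = (231*sin(46°))^2 / (2*9.81) = 1407 m

1407 m


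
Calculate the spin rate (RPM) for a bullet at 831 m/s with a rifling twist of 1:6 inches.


twist_m = 6*0.0254 = 0.1524 m
spin = v/twist = 831/0.1524 = 5452.756 rev/s
RPM = spin*60 = 5452.756*60 ≈ 327165 RPM

327165 RPM


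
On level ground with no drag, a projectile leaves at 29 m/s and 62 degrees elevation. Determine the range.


R = v0^2 * sin(2*theta) / g = 29^2 * sin(2*62°) / 9.81 = 71.07 m

71.07 m


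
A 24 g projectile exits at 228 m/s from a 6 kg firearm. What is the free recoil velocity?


v_recoil = m_p * v_p / m_gun = 0.024 * 228 / 6 = 0.912 m/s

0.912 m/s


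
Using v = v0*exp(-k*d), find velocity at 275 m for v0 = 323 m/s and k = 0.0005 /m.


v = v0*exp(-k*d) = 323*exp(-0.0005*275) = 281.5 m/s

281.5 m/s
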